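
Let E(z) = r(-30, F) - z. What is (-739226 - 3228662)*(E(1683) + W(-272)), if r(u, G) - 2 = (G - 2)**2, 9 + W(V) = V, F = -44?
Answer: -611054752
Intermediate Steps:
W(V) = -9 + V
r(u, G) = 2 + (-2 + G)**2 (r(u, G) = 2 + (G - 2)**2 = 2 + (-2 + G)**2)
E(z) = 2118 - z (E(z) = (2 + (-2 - 44)**2) - z = (2 + (-46)**2) - z = (2 + 2116) - z = 2118 - z)
(-739226 - 3228662)*(E(1683) + W(-272)) = (-739226 - 3228662)*((2118 - 1*1683) + (-9 - 272)) = -3967888*((2118 - 1683) - 281) = -3967888*(435 - 281) = -3967888*154 = -611054752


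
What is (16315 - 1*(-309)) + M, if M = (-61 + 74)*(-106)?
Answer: 15246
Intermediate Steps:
M = -1378 (M = 13*(-106) = -1378)
(16315 - 1*(-309)) + M = (16315 - 1*(-309)) - 1378 = (16315 + 309) - 1378 = 16624 - 1378 = 15246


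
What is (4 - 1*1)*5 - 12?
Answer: 3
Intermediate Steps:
(4 - 1*1)*5 - 12 = (4 - 1)*5 - 12 = 3*5 - 12 = 15 - 12 = 3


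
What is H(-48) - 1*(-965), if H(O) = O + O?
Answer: 869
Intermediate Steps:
H(O) = 2*O
H(-48) - 1*(-965) = 2*(-48) - 1*(-965) = -96 + 965 = 869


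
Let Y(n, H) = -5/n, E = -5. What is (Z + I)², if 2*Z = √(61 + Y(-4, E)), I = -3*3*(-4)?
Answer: (144 + √249)²/16 ≈ 1595.6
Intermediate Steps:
I = 36 (I = -9*(-4) = 36)
Z = √249/4 (Z = √(61 - 5/(-4))/2 = √(61 - 5*(-¼))/2 = √(61 + 5/4)/2 = √(249/4)/2 = (√249/2)/2 = √249/4 ≈ 3.9449)
(Z + I)² = (√249/4 + 36)² = (36 + √249/4)²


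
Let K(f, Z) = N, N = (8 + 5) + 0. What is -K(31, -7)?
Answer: -13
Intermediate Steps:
N = 13 (N = 13 + 0 = 13)
K(f, Z) = 13
-K(31, -7) = -1*13 = -13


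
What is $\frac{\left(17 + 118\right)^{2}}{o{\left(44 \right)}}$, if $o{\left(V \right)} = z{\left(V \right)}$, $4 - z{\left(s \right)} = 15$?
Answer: $- \frac{18225}{11} \approx -1656.8$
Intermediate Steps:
$z{\left(s \right)} = -11$ ($z{\left(s \right)} = 4 - 15 = -11$)
$o{\left(V \right)} = -11$
$\frac{\left(17 + 118\right)^{2}}{o{\left(44 \right)}} = \frac{\left(17 + 118\right)^{2}}{-11} = 135^{2} \left(- \frac{1}{11}\right) = 18225 \left(- \frac{1}{11}\right) = - \frac{18225}{11}$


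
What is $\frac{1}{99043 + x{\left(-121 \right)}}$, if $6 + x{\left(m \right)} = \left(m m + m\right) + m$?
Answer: $\frac{1}{113436} \approx 8.8156 \cdot 10^{-6}$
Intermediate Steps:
$x{\left(m \right)} = -6 + m^{2} + 2 m$ ($x{\left(m \right)} = -6 + \left(\left(m m + m\right) + m\right) = -6 + \left(\left(m^{2} + m\right) + m\right) = -6 + \left(\left(m + m^{2}\right) + m\right) = -6 + \left(m^{2} + 2 m\right) = -6 + m^{2} + 2 m$)
$\frac{1}{99043 + x{\left(-121 \right)}} = \frac{1}{99043 + \left(-6 + \left(-121\right)^{2} + 2 \left(-121\right)\right)} = \frac{1}{99043 - -14393} = \frac{1}{99043 + 14393} = \frac{1}{113436}$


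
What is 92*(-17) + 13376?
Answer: 11812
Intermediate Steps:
92*(-17) + 13376 = -1564 + 13376 = 11812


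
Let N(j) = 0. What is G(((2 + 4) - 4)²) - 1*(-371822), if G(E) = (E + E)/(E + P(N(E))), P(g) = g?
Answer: 371824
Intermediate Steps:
G(E) = 2 (G(E) = (E + E)/(E + 0) = (2*E)/E = 2)
G(((2 + 4) - 4)²) - 1*(-371822) = 2 - 1*(-371822) = 2 + 371822 = 371824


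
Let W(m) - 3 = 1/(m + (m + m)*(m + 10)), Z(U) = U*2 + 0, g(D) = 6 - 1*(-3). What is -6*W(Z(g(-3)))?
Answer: -3079/171 ≈ -18.006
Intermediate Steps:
g(D) = 9 (g(D) = 6 + 3 = 9)
Z(U) = 2*U (Z(U) = 2*U + 0 = 2*U)
W(m) = 3 + 1/(m + 2*m*(10 + m)) (W(m) = 3 + 1/(m + (m + m)*(m + 10)) = 3 + 1/(m + (2*m)*(10 + m)) = 3 + 1/(m + 2*m*(10 + m)))
-6*W(Z(g(-3))) = -6*(1 + 6*(2*9)² + 63*(2*9))/((2*9)*(21 + 2*(2*9))) = -6*(1 + 6*18² + 63*18)/(18*(21 + 2*18)) = -(1 + 6*324 + 1134)/(3*(21 + 36)) = -(1 + 1944 + 1134)/(3*57) = -3079/(3*57) = -6*3079/1026 = -3079/171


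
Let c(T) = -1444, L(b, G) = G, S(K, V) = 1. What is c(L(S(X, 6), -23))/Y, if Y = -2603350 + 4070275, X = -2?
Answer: -1444/1466925 ≈ -0.00098437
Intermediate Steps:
Y = 1466925
c(L(S(X, 6), -23))/Y = -1444/1466925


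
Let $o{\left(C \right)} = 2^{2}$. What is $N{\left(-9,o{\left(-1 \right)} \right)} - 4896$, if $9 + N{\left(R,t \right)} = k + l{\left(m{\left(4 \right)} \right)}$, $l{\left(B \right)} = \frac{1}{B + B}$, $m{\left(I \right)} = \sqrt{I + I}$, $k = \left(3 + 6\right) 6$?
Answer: $-4851 + \frac{\sqrt{2}}{8} \approx -4850.8$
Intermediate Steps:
$k = 54$ ($k = 9 \cdot 6 = 54$)
$m{\left(I \right)} = \sqrt{2} \sqrt{I}$ ($m{\left(I \right)} = \sqrt{2 I} = \sqrt{2} \sqrt{I}$)
$l{\left(B \right)} = \frac{1}{2 B}$
$o{\left(C \right)} = 4$
$N{\left(R,t \right)} = 45 + \frac{\sqrt{2}}{8}$ ($N{\left(R,t \right)} = -9 + \left(54 + \frac{1}{2 \sqrt{2} \sqrt{4}}\right) = -9 + \left(54 + \frac{1}{2 \sqrt{2} \cdot 2}\right) = -9 + \left(54 + \frac{1}{2 \cdot 2 \sqrt{2}}\right) = -9 + \left(54 + \frac{\frac{1}{4} \sqrt{2}}{2}\right) = -9 + \left(54 + \frac{\sqrt{2}}{8}\right) = 45 + \frac{\sqrt{2}}{8}$)
$N{\left(-9,o{\left(-1 \right)} \right)} - 4896 = \left(45 + \frac{\sqrt{2}}{8}\right) - 4896 = -4851 + \frac{\sqrt{2}}{8}$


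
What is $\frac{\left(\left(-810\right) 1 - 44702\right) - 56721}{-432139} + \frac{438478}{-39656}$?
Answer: $- \frac{92714646297}{8568452092} \approx -10.82$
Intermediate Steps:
$\frac{\left(\left(-810\right) 1 - 44702\right) - 56721}{-432139} + \frac{438478}{-39656} = \left(\left(-810 - 44702\right) - 56721\right) \left(- \frac{1}{432139}\right) + 438478 \left(- \frac{1}{39656}\right) = \left(\left(-810 - 44702\right) - 56721\right) \left(- \frac{1}{432139}\right) - \frac{219239}{19828} = \left(-45512 - 56721\right) \left(- \frac{1}{432139}\right) - \frac{219239}{19828} = \left(-102233\right) \left(- \frac{1}{432139}\right) - \frac{219239}{19828} = \frac{102233}{432139} - \frac{219239}{19828} = - \frac{92714646297}{8568452092}$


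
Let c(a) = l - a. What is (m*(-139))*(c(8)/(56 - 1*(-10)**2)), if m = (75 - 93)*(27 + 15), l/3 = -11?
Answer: 1077111/11 ≈ 97919.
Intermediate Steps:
l = -33 (l = 3*(-11) = -33)
m = -756 (m = -18*42 = -756)
c(a) = -33 - a
(m*(-139))*(c(8)/(56 - 1*(-10)**2)) = (-756*(-139))*((-33 - 1*8)/(56 - 1*(-10)**2)) = 105084*((-33 - 8)/(56 - 1*100)) = 105084*(-41/(56 - 100)) = 105084*(-41/(-44)) = 105084*(-41*(-1/44)) = 105084*(41/44) = 1077111/11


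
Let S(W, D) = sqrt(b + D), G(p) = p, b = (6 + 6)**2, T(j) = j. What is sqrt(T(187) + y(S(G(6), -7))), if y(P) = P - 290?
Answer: sqrt(-103 + sqrt(137)) ≈ 9.5549*I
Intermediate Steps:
b = 144 (b = 12**2 = 144)
S(W, D) = sqrt(144 + D)
y(P) = -290 + P
sqrt(T(187) + y(S(G(6), -7))) = sqrt(187 + (-290 + sqrt(144 - 7))) = sqrt(187 + (-290 + sqrt(137))) = sqrt(-103 + sqrt(137))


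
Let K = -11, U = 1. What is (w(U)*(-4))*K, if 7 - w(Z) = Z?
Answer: 264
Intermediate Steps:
w(Z) = 7 - Z
(w(U)*(-4))*K = ((7 - 1*1)*(-4))*(-11) = ((7 - 1)*(-4))*(-11) = (6*(-4))*(-11) = -24*(-11) = 264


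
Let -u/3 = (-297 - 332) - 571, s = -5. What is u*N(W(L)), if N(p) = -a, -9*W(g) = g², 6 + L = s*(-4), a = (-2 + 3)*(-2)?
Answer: 7200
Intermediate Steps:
a = -2 (a = 1*(-2) = -2)
L = 14 (L = -6 - 5*(-4) = -6 + 20 = 14)
W(g) = -g²/9
N(p) = 2 (N(p) = -1*(-2) = 2)
u = 3600 (u = -3*((-297 - 332) - 571) = -3*(-629 - 571) = -3*(-1200) = 3600)
u*N(W(L)) = 3600*2 = 7200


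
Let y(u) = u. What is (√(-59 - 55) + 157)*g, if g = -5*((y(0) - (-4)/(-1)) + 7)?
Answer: -2355 - 15*I*√114 ≈ -2355.0 - 160.16*I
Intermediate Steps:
g = -15 (g = -5*((0 - (-4)/(-1)) + 7) = -5*((0 - (-4)*(-1)) + 7) = -5*((0 - 1*4) + 7) = -5*((0 - 4) + 7) = -5*(-4 + 7) = -5*3 = -15)
(√(-59 - 55) + 157)*g = (√(-59 - 55) + 157)*(-15) = (√(-114) + 157)*(-15) = (I*√114 + 157)*(-15) = (157 + I*√114)*(-15) = -2355 - 15*I*√114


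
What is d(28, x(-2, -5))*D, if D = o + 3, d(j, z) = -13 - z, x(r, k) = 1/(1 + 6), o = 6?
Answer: -828/7 ≈ -118.29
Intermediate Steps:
x(r, k) = ⅐ (x(r, k) = 1/7 = ⅐)
D = 9 (D = 6 + 3 = 9)
d(28, x(-2, -5))*D = (-13 - 1*⅐)*9 = (-13 - ⅐)*9 = -92/7*9 = -828/7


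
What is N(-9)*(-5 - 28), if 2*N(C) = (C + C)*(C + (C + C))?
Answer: -8019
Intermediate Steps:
N(C) = 3*C² (N(C) = ((C + C)*(C + (C + C)))/2 = ((2*C)*(C + 2*C))/2 = ((2*C)*(3*C))/2 = (6*C²)/2 = 3*C²)
N(-9)*(-5 - 28) = (3*(-9)²)*(-5 - 28) = (3*81)*(-33) = 243*(-33) = -8019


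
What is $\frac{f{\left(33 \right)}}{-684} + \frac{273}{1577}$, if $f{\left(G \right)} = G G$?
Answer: $- \frac{8951}{6308} \approx -1.419$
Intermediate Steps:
$f{\left(G \right)} = G^{2}$
$\frac{f{\left(33 \right)}}{-684} + \frac{273}{1577} = \frac{33^{2}}{-684} + \frac{273}{1577} = 1089 \left(- \frac{1}{684}\right) + 273 \cdot \frac{1}{1577} = - \frac{121}{76} + \frac{273}{1577} = - \frac{8951}{6308}$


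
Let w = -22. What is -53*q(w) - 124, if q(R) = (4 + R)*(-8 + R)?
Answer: -28744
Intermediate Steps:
q(R) = (-8 + R)*(4 + R)
-53*q(w) - 124 = -53*(-32 + (-22)**2 - 4*(-22)) - 124 = -53*(-32 + 484 + 88) - 124 = -53*540 - 124 = -28620 - 124 = -28744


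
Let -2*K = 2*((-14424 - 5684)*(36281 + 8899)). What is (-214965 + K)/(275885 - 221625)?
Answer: 181652895/10852 ≈ 16739.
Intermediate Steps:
K = 908479440 (K = -(-14424 - 5684)*(36281 + 8899) = -(-20108)*45180 = -(-908479440) = -½*(-1816958880) = 908479440)
(-214965 + K)/(275885 - 221625) = (-214965 + 908479440)/(275885 - 221625) = 908264475/54260 = 908264475*(1/54260) = 181652895/10852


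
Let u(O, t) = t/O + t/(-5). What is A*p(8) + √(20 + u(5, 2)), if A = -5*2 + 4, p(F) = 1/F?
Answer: -¾ + 2*√5 ≈ 3.7221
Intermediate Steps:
A = -6 (A = -10 + 4 = -6)
u(O, t) = -t/5 + t/O (u(O, t) = t/O + t*(-⅕) = t/O - t/5 = -t/5 + t/O)
A*p(8) + √(20 + u(5, 2)) = -6/8 + √(20 + (-⅕*2 + 2/5)) = -6*⅛ + √(20 + (-⅖ + 2*(⅕))) = -¾ + √(20 + (-⅖ + ⅖)) = -¾ + √(20 + 0) = -¾ + √20 = -¾ + 2*√5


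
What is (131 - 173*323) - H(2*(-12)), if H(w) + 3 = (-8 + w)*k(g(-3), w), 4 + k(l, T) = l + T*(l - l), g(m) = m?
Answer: -55969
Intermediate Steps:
k(l, T) = -4 + l (k(l, T) = -4 + (l + T*(l - l)) = -4 + (l + T*0) = -4 + (l + 0) = -4 + l)
H(w) = 53 - 7*w (H(w) = -3 + (-8 + w)*(-4 - 3) = -3 + (-8 + w)*(-7) = -3 + (56 - 7*w) = 53 - 7*w)
(131 - 173*323) - H(2*(-12)) = (131 - 173*323) - (53 - 14*(-12)) = (131 - 55879) - (53 - 7*(-24)) = -55748 - (53 + 168) = -55748 - 1*221 = -55748 - 221 = -55969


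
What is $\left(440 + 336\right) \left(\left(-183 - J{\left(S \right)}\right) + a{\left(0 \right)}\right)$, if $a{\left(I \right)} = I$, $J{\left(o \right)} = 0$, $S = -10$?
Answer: $-142008$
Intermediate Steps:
$\left(440 + 336\right) \left(\left(-183 - J{\left(S \right)}\right) + a{\left(0 \right)}\right) = \left(440 + 336\right) \left(\left(-183 - 0\right) + 0\right) = 776 \left(\left(-183 + 0\right) + 0\right) = 776 \left(-183 + 0\right) = 776 \left(-183\right) = -142008$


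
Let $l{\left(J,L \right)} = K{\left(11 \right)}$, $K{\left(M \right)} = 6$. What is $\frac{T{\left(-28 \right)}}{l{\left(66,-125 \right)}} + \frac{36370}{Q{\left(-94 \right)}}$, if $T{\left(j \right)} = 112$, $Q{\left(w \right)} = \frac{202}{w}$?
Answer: $- \frac{5122514}{303} \approx -16906.0$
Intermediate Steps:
$l{\left(J,L \right)} = 6$
$\frac{T{\left(-28 \right)}}{l{\left(66,-125 \right)}} + \frac{36370}{Q{\left(-94 \right)}} = \frac{112}{6} + \frac{36370}{202 \frac{1}{-94}} = 112 \cdot \frac{1}{6} + \frac{36370}{202 \left(- \frac{1}{94}\right)} = \frac{56}{3} + \frac{36370}{- \frac{101}{47}} = \frac{56}{3} + 36370 \left(- \frac{47}{101}\right) = \frac{56}{3} - \frac{1709390}{101} = - \frac{5122514}{303}$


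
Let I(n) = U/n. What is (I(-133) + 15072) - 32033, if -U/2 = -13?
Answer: -2255839/133 ≈ -16961.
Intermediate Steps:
U = 26 (U = -2*(-13) = 26)
I(n) = 26/n
(I(-133) + 15072) - 32033 = (26/(-133) + 15072) - 32033 = (26*(-1/133) + 15072) - 32033 = (-26/133 + 15072) - 32033 = 2004550/133 - 32033 = -2255839/133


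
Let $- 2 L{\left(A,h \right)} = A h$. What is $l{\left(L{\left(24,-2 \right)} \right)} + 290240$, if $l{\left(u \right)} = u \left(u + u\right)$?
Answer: $291392$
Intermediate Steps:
$L{\left(A,h \right)} = - \frac{A h}{2}$
$l{\left(u \right)} = 2 u^{2}$ ($l{\left(u \right)} = u 2 u = 2 u^{2}$)
$l{\left(L{\left(24,-2 \right)} \right)} + 290240 = 2 \left(\left(- \frac{1}{2}\right) 24 \left(-2\right)\right)^{2} + 290240 = 2 \cdot 24^{2} + 290240 = 2 \cdot 576 + 290240 = 1152 + 290240 = 291392$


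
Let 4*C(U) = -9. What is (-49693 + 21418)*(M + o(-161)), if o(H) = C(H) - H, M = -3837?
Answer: 416010075/4 ≈ 1.0400e+8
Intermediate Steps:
C(U) = -9/4 (C(U) = (¼)*(-9) = -9/4)
o(H) = -9/4 - H
(-49693 + 21418)*(M + o(-161)) = (-49693 + 21418)*(-3837 + (-9/4 - 1*(-161))) = -28275*(-3837 + (-9/4 + 161)) = -28275*(-3837 + 635/4) = -28275*(-14713/4) = 416010075/4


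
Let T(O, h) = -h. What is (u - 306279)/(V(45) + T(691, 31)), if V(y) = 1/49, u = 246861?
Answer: 485247/253 ≈ 1918.0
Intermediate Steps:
V(y) = 1/49
(u - 306279)/(V(45) + T(691, 31)) = (246861 - 306279)/(1/49 - 1*31) = -59418/(1/49 - 31) = -59418/(-1518/49) = -59418*(-49/1518) = 485247/253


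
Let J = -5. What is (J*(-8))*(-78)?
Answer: -3120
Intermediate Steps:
(J*(-8))*(-78) = -5*(-8)*(-78) = 40*(-78) = -3120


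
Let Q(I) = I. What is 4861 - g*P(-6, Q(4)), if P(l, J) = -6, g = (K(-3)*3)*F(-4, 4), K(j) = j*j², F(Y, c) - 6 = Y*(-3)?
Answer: -3887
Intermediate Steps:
F(Y, c) = 6 - 3*Y (F(Y, c) = 6 + Y*(-3) = 6 - 3*Y)
K(j) = j³
g = -1458 (g = ((-3)³*3)*(6 - 3*(-4)) = (-27*3)*(6 + 12) = -81*18 = -1458)
4861 - g*P(-6, Q(4)) = 4861 - (-1458)*(-6) = 4861 - 1*8748 = 4861 - 8748 = -3887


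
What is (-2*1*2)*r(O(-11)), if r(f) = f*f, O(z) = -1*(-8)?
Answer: -256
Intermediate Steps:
O(z) = 8
r(f) = f²
(-2*1*2)*r(O(-11)) = (-2*1*2)*8² = -2*2*64 = -4*64 = -256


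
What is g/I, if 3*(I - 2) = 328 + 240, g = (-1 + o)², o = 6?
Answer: 75/574 ≈ 0.13066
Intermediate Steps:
g = 25 (g = (-1 + 6)² = 5² = 25)
I = 574/3 (I = 2 + (328 + 240)/3 = 2 + (⅓)*568 = 2 + 568/3 = 574/3 ≈ 191.33)
g/I = 25/(574/3) = 25*(3/574) = 75/574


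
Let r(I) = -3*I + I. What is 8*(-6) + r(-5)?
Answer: -38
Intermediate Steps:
r(I) = -2*I
8*(-6) + r(-5) = 8*(-6) - 2*(-5) = -48 + 10 = -38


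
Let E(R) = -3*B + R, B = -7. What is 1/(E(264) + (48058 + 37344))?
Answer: 1/85687 ≈ 1.1670e-5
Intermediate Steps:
E(R) = 21 + R (E(R) = -3*(-7) + R = 21 + R)
1/(E(264) + (48058 + 37344)) = 1/((21 + 264) + (48058 + 37344)) = 1/(285 + 85402) = 1/85687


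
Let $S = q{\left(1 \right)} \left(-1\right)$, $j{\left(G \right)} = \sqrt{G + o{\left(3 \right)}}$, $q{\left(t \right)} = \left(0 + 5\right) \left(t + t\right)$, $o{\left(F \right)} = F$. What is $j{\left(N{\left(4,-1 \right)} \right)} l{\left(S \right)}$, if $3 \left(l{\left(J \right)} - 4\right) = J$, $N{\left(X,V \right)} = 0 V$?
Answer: $\frac{2 \sqrt{3}}{3} \approx 1.1547$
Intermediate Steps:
$q{\left(t \right)} = 10 t$ ($q{\left(t \right)} = 5 \cdot 2 t = 10 t$)
$N{\left(X,V \right)} = 0$
$j{\left(G \right)} = \sqrt{3 + G}$ ($j{\left(G \right)} = \sqrt{G + 3} = \sqrt{3 + G}$)
$S = -10$ ($S = 10 \cdot 1 \left(-1\right) = 10 \left(-1\right) = -10$)
$l{\left(J \right)} = 4 + \frac{J}{3}$
$j{\left(N{\left(4,-1 \right)} \right)} l{\left(S \right)} = \sqrt{3 + 0} \left(4 + \frac{1}{3} \left(-10\right)\right) = \sqrt{3} \left(4 - \frac{10}{3}\right) = \sqrt{3} \cdot \frac{2}{3} = \frac{2 \sqrt{3}}{3}$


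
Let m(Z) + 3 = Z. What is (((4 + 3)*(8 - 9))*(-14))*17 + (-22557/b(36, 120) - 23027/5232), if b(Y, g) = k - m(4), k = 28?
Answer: 12967319/15696 ≈ 826.15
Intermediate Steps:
m(Z) = -3 + Z
b(Y, g) = 27 (b(Y, g) = 28 - (-3 + 4) = 28 - 1*1 = 28 - 1 = 27)
(((4 + 3)*(8 - 9))*(-14))*17 + (-22557/b(36, 120) - 23027/5232) = (((4 + 3)*(8 - 9))*(-14))*17 + (-22557/27 - 23027/5232) = ((7*(-1))*(-14))*17 + (-22557*1/27 - 23027*1/5232) = -7*(-14)*17 + (-7519/9 - 23027/5232) = 98*17 - 13182217/15696 = 1666 - 13182217/15696 = 12967319/15696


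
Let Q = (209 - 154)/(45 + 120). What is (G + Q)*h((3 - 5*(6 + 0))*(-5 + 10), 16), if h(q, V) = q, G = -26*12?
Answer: 42075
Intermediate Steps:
G = -312
Q = ⅓ (Q = 55/165 = 55*(1/165) = ⅓ ≈ 0.33333)
(G + Q)*h((3 - 5*(6 + 0))*(-5 + 10), 16) = (-312 + ⅓)*((3 - 5*(6 + 0))*(-5 + 10)) = -935*(3 - 5*6)*5/3 = -935*(3 - 30)*5/3 = -(-8415)*5 = -935/3*(-135) = 42075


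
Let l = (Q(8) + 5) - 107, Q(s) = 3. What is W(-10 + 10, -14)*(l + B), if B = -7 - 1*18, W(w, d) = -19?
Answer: 2356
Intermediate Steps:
B = -25 (B = -7 - 18 = -25)
l = -99 (l = (3 + 5) - 107 = 8 - 107 = -99)
W(-10 + 10, -14)*(l + B) = -19*(-99 - 25) = -19*(-124) = 2356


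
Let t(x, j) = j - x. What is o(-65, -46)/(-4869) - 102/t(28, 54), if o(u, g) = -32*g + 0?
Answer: -267455/63297 ≈ -4.2254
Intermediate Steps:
o(u, g) = -32*g
o(-65, -46)/(-4869) - 102/t(28, 54) = -32*(-46)/(-4869) - 102/(54 - 1*28) = 1472*(-1/4869) - 102/(54 - 28) = -1472/4869 - 102/26 = -1472/4869 - 102*1/26 = -1472/4869 - 51/13 = -267455/63297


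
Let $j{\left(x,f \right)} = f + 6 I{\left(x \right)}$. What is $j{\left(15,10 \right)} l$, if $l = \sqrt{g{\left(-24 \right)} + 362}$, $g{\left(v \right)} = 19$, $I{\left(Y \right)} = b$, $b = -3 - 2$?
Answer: $- 20 \sqrt{381} \approx -390.38$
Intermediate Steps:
$b = -5$ ($b = -3 - 2 = -5$)
$I{\left(Y \right)} = -5$
$j{\left(x,f \right)} = -30 + f$ ($j{\left(x,f \right)} = f + 6 \left(-5\right) = f - 30 = -30 + f$)
$l = \sqrt{381}$ ($l = \sqrt{19 + 362} = \sqrt{381} \approx 19.519$)
$j{\left(15,10 \right)} l = \left(-30 + 10\right) \sqrt{381} = - 20 \sqrt{381}$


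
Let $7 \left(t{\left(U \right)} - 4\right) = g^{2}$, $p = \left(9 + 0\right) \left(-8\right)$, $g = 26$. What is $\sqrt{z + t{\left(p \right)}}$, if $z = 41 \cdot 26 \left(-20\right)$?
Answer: $\frac{6 i \sqrt{28882}}{7} \approx 145.67 i$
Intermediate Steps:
$z = -21320$ ($z = 1066 \left(-20\right) = -21320$)
$p = -72$ ($p = 9 \left(-8\right) = -72$)
$t{\left(U \right)} = \frac{704}{7}$ ($t{\left(U \right)} = 4 + \frac{26^{2}}{7} = 4 + \frac{1}{7} \cdot 676 = 4 + \frac{676}{7} = \frac{704}{7}$)
$\sqrt{z + t{\left(p \right)}} = \sqrt{-21320 + \frac{704}{7}} = \sqrt{- \frac{148536}{7}} = \frac{6 i \sqrt{28882}}{7}$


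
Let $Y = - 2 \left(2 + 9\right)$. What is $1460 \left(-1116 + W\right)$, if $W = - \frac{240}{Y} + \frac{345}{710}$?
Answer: $- \frac{1259536890}{781} \approx -1.6127 \cdot 10^{6}$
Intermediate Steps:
$Y = -22$ ($Y = \left(-2\right) 11 = -22$)
$W = \frac{17799}{1562}$ ($W = - \frac{240}{-22} + \frac{345}{710} = \left(-240\right) \left(- \frac{1}{22}\right) + 345 \cdot \frac{1}{710} = \frac{120}{11} + \frac{69}{142} = \frac{17799}{1562} \approx 11.395$)
$1460 \left(-1116 + W\right) = 1460 \left(-1116 + \frac{17799}{1562}\right) = 1460 \left(- \frac{1725393}{1562}\right) = - \frac{1259536890}{781}$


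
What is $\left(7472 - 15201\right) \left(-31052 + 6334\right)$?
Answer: $191045422$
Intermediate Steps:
$\left(7472 - 15201\right) \left(-31052 + 6334\right) = \left(-7729\right) \left(-24718\right) = 191045422$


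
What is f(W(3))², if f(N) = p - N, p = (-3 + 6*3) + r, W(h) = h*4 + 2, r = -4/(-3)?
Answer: 49/9 ≈ 5.4444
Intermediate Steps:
r = 4/3 (r = -4*(-⅓) = 4/3 ≈ 1.3333)
W(h) = 2 + 4*h (W(h) = 4*h + 2 = 2 + 4*h)
p = 49/3 (p = (-3 + 6*3) + 4/3 = (-3 + 18) + 4/3 = 15 + 4/3 = 49/3 ≈ 16.333)
f(N) = 49/3 - N
f(W(3))² = (49/3 - (2 + 4*3))² = (49/3 - (2 + 12))² = (49/3 - 1*14)² = (49/3 - 14)² = (7/3)² = 49/9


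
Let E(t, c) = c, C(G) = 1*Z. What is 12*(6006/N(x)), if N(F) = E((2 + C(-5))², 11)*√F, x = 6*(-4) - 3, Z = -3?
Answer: -728*I*√3 ≈ -1260.9*I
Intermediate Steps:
C(G) = -3 (C(G) = 1*(-3) = -3)
x = -27 (x = -24 - 3 = -27)
N(F) = 11*√F
12*(6006/N(x)) = 12*(6006/((11*√(-27)))) = 12*(6006/((11*(3*I*√3)))) = 12*(6006/((33*I*√3))) = 12*(6006*(-I*√3/99)) = 12*(-182*I*√3/3) = -728*I*√3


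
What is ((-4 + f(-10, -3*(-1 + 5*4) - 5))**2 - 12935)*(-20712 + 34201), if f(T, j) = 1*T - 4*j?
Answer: 564123469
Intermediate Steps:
f(T, j) = T - 4*j
((-4 + f(-10, -3*(-1 + 5*4) - 5))**2 - 12935)*(-20712 + 34201) = ((-4 + (-10 - 4*(-3*(-1 + 5*4) - 5)))**2 - 12935)*(-20712 + 34201) = ((-4 + (-10 - 4*(-3*(-1 + 20) - 5)))**2 - 12935)*13489 = ((-4 + (-10 - 4*(-3*19 - 5)))**2 - 12935)*13489 = ((-4 + (-10 - 4*(-57 - 5)))**2 - 12935)*13489 = ((-4 + (-10 - 4*(-62)))**2 - 12935)*13489 = ((-4 + (-10 + 248))**2 - 12935)*13489 = ((-4 + 238)**2 - 12935)*13489 = (234**2 - 12935)*13489 = (54756 - 12935)*13489 = 41821*13489 = 564123469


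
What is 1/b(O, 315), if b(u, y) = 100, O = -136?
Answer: 1/100 ≈ 0.010000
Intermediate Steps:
1/b(O, 315) = 1/100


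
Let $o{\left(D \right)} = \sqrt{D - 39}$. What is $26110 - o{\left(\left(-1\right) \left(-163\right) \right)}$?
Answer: $26110 - 2 \sqrt{31} \approx 26099.0$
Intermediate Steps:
$o{\left(D \right)} = \sqrt{-39 + D}$
$26110 - o{\left(\left(-1\right) \left(-163\right) \right)} = 26110 - \sqrt{-39 - -163} = 26110 - \sqrt{-39 + 163} = 26110 - \sqrt{124} = 26110 - 2 \sqrt{31}$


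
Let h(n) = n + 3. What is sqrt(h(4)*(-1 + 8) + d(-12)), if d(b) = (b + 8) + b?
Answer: sqrt(33) ≈ 5.7446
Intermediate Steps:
h(n) = 3 + n
d(b) = 8 + 2*b (d(b) = (8 + b) + b = 8 + 2*b)
sqrt(h(4)*(-1 + 8) + d(-12)) = sqrt((3 + 4)*(-1 + 8) + (8 + 2*(-12))) = sqrt(7*7 + (8 - 24)) = sqrt(49 - 16) = sqrt(33)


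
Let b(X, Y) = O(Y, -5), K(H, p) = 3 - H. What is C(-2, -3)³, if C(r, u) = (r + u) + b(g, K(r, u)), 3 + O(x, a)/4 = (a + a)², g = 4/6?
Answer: 56181887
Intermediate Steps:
g = ⅔ (g = 4*(⅙) = ⅔ ≈ 0.66667)
O(x, a) = -12 + 16*a² (O(x, a) = -12 + 4*(a + a)² = -12 + 4*(2*a)² = -12 + 4*(4*a²) = -12 + 16*a²)
b(X, Y) = 388 (b(X, Y) = -12 + 16*(-5)² = -12 + 16*25 = -12 + 400 = 388)
C(r, u) = 388 + r + u (C(r, u) = (r + u) + 388 = 388 + r + u)
C(-2, -3)³ = (388 - 2 - 3)³ = 383³ = 56181887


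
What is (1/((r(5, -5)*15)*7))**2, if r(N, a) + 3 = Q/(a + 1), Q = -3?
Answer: 16/893025 ≈ 1.7917e-5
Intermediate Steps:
r(N, a) = -3 - 3/(1 + a) (r(N, a) = -3 - 3/(a + 1) = -3 - 3/(1 + a))
(1/((r(5, -5)*15)*7))**2 = (1/(((3*(-2 - 1*(-5))/(1 - 5))*15)*7))**2 = (1/(((3*(-2 + 5)/(-4))*15)*7))**2 = (1/(((3*(-1/4)*3)*15)*7))**2 = (1/(-9/4*15*7))**2 = (1/(-135/4*7))**2 = (1/(-945/4))**2 = (-4/945)**2 = 16/893025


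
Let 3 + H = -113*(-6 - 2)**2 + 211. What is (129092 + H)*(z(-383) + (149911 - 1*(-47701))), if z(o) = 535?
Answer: 24187407996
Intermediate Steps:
H = -7024 (H = -3 + (-113*(-6 - 2)**2 + 211) = -3 + (-113*(-8)**2 + 211) = -3 + (-113*64 + 211) = -3 + (-7232 + 211) = -3 - 7021 = -7024)
(129092 + H)*(z(-383) + (149911 - 1*(-47701))) = (129092 - 7024)*(535 + (149911 - 1*(-47701))) = 122068*(535 + (149911 + 47701)) = 122068*(535 + 197612) = 122068*198147 = 24187407996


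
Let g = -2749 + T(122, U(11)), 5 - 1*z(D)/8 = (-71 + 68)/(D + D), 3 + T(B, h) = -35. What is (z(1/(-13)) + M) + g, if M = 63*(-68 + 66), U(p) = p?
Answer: -3029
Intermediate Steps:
T(B, h) = -38 (T(B, h) = -3 - 35 = -38)
M = -126 (M = 63*(-2) = -126)
z(D) = 40 + 12/D (z(D) = 40 - 8*(-71 + 68)/(D + D) = 40 - (-24)/(2*D) = 40 - (-24)*1/(2*D) = 40 - (-12)/D = 40 + 12/D)
g = -2787 (g = -2749 - 38 = -2787)
(z(1/(-13)) + M) + g = ((40 + 12/(1/(-13))) - 126) - 2787 = ((40 + 12/(-1/13)) - 126) - 2787 = ((40 + 12*(-13)) - 126) - 2787 = ((40 - 156) - 126) - 2787 = (-116 - 126) - 2787 = -242 - 2787 = -3029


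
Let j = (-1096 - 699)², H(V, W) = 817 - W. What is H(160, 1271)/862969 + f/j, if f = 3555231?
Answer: 3066591341489/2780507692225 ≈ 1.1029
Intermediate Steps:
j = 3222025 (j = (-1795)² = 3222025)
H(160, 1271)/862969 + f/j = (817 - 1*1271)/862969 + 3555231/3222025 = (817 - 1271)*(1/862969) + 3555231*(1/3222025) = -454*1/862969 + 3555231/3222025 = -454/862969 + 3555231/3222025 = 3066591341489/2780507692225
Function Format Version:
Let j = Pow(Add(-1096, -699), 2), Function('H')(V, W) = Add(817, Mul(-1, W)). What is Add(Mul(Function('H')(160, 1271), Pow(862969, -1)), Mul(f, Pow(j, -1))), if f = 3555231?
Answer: Rational(3066591341489, 2780507692225) ≈ 1.1029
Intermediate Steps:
j = 3222025 (j = Pow(-1795, 2) = 3222025)
Add(Mul(Function('H')(160, 1271), Pow(862969, -1)), Mul(f, Pow(j, -1))) = Add(Mul(Add(817, Mul(-1, 1271)), Pow(862969, -1)), Mul(3555231, Pow(3222025, -1))) = Add(Mul(Add(817, -1271), Rational(1, 862969)), Mul(3555231, Rational(1, 3222025))) = Add(Mul(-454, Rational(1, 862969)), Rational(3555231, 3222025)) = Add(Rational(-454, 862969), Rational(3555231, 3222025)) = Rational(3066591341489, 2780507692225)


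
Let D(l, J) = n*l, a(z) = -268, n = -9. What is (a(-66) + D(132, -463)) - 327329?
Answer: -328785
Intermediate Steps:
D(l, J) = -9*l
(a(-66) + D(132, -463)) - 327329 = (-268 - 9*132) - 327329 = (-268 - 1188) - 327329 = -1456 - 327329 = -328785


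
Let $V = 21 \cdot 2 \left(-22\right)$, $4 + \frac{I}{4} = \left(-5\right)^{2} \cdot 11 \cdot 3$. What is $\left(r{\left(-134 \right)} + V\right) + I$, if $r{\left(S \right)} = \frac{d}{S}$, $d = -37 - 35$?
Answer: $\frac{158156}{67} \approx 2360.5$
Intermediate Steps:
$I = 3284$ ($I = -16 + 4 \left(-5\right)^{2} \cdot 11 \cdot 3 = -16 + 4 \cdot 25 \cdot 11 \cdot 3 = -16 + 4 \cdot 275 \cdot 3 = -16 + 4 \cdot 825 = -16 + 3300 = 3284$)
$V = -924$ ($V = 42 \left(-22\right) = -924$)
$d = -72$ ($d = -37 - 35 = -72$)
$r{\left(S \right)} = - \frac{72}{S}$
$\left(r{\left(-134 \right)} + V\right) + I = \left(- \frac{72}{-134} - 924\right) + 3284 = \left(\left(-72\right) \left(- \frac{1}{134}\right) - 924\right) + 3284 = \left(\frac{36}{67} - 924\right) + 3284 = - \frac{61872}{67} + 3284 = \frac{158156}{67}$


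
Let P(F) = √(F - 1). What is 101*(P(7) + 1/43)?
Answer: 101/43 + 101*√6 ≈ 249.75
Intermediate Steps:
P(F) = √(-1 + F)
101*(P(7) + 1/43) = 101*(√(-1 + 7) + 1/43) = 101*(√6 + 1/43) = 101*(1/43 + √6) = 101/43 + 101*√6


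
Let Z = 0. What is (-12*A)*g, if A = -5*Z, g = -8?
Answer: 0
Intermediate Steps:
A = 0 (A = -5*0 = 0)
(-12*A)*g = -12*0*(-8) = 0*(-8) = 0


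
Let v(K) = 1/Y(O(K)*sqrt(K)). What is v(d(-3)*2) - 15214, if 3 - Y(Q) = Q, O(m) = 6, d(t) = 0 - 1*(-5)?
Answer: -1780039/117 - 2*sqrt(10)/117 ≈ -15214.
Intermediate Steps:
d(t) = 5 (d(t) = 0 + 5 = 5)
Y(Q) = 3 - Q
v(K) = 1/(3 - 6*sqrt(K))
v(d(-3)*2) - 15214 = -1/(-3 + 6*sqrt(5*2)) - 15214 = -1/(-3 + 6*sqrt(10)) - 15214 = -15214 - 1/(-3 + 6*sqrt(10))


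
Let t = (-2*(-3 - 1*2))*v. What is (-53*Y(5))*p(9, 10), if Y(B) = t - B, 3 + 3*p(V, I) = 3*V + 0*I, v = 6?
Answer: -23320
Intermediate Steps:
p(V, I) = -1 + V (p(V, I) = -1 + (3*V + 0*I)/3 = -1 + (3*V + 0)/3 = -1 + (3*V)/3 = -1 + V)
t = 60 (t = -2*(-3 - 1*2)*6 = -2*(-3 - 2)*6 = -2*(-5)*6 = 10*6 = 60)
Y(B) = 60 - B
(-53*Y(5))*p(9, 10) = (-53*(60 - 1*5))*(-1 + 9) = -53*(60 - 5)*8 = -53*55*8 = -2915*8 = -23320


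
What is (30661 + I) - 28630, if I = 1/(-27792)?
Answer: 56445551/27792 ≈ 2031.0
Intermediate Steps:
I = -1/27792 ≈ -3.5982e-5
(30661 + I) - 28630 = (30661 - 1/27792) - 28630 = 852130511/27792 - 28630 = 56445551/27792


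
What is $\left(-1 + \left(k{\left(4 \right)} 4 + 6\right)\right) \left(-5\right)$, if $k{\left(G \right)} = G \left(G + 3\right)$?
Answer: $-585$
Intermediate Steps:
$k{\left(G \right)} = G \left(3 + G\right)$
$\left(-1 + \left(k{\left(4 \right)} 4 + 6\right)\right) \left(-5\right) = \left(-1 + \left(4 \left(3 + 4\right) 4 + 6\right)\right) \left(-5\right) = \left(-1 + \left(4 \cdot 7 \cdot 4 + 6\right)\right) \left(-5\right) = \left(-1 + \left(28 \cdot 4 + 6\right)\right) \left(-5\right) = \left(-1 + \left(112 + 6\right)\right) \left(-5\right) = \left(-1 + 118\right) \left(-5\right) = 117 \left(-5\right) = -585$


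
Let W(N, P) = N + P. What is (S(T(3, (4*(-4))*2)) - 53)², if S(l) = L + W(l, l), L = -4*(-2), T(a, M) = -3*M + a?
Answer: 23409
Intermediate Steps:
T(a, M) = a - 3*M
L = 8
S(l) = 8 + 2*l (S(l) = 8 + (l + l) = 8 + 2*l)
(S(T(3, (4*(-4))*2)) - 53)² = ((8 + 2*(3 - 3*4*(-4)*2)) - 53)² = ((8 + 2*(3 - (-48)*2)) - 53)² = ((8 + 2*(3 - 3*(-32))) - 53)² = ((8 + 2*(3 + 96)) - 53)² = ((8 + 2*99) - 53)² = ((8 + 198) - 53)² = (206 - 53)² = 153² = 23409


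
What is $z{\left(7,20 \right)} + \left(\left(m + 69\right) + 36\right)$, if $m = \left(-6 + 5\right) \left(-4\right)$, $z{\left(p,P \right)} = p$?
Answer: $116$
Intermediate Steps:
$m = 4$ ($m = \left(-1\right) \left(-4\right) = 4$)
$z{\left(7,20 \right)} + \left(\left(m + 69\right) + 36\right) = 7 + \left(\left(4 + 69\right) + 36\right) = 7 + \left(73 + 36\right) = 7 + 109 = 116$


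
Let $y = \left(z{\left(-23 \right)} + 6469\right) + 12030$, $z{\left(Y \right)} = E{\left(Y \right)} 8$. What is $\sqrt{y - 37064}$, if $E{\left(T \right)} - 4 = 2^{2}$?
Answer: $i \sqrt{18501} \approx 136.02 i$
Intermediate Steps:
$E{\left(T \right)} = 8$ ($E{\left(T \right)} = 4 + 2^{2} = 4 + 4 = 8$)
$z{\left(Y \right)} = 64$ ($z{\left(Y \right)} = 8 \cdot 8 = 64$)
$y = 18563$ ($y = \left(64 + 6469\right) + 12030 = 6533 + 12030 = 18563$)
$\sqrt{y - 37064} = \sqrt{18563 - 37064} = \sqrt{-18501} = i \sqrt{18501}$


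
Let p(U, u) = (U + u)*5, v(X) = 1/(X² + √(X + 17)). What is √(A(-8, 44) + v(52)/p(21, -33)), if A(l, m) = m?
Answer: √(107078385 + 39600*√69)/(30*√(2704 + √69)) ≈ 6.6332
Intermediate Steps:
v(X) = 1/(X² + √(17 + X))
p(U, u) = 5*U + 5*u
√(A(-8, 44) + v(52)/p(21, -33)) = √(44 + 1/((52² + √(17 + 52))*(5*21 + 5*(-33)))) = √(44 + 1/((2704 + √69)*(105 - 165))) = √(44 + 1/((2704 + √69)*(-60))) = √(44 - 1/60/(2704 + √69)) = √(44 - 1/(60*(2704 + √69)))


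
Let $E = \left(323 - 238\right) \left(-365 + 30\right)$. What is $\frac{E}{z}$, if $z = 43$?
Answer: $- \frac{28475}{43} \approx -662.21$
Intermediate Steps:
$E = -28475$ ($E = 85 \left(-335\right) = -28475$)
$\frac{E}{z} = - \frac{28475}{43}$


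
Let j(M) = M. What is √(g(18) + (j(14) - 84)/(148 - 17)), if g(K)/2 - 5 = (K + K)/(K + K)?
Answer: √196762/131 ≈ 3.3861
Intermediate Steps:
g(K) = 12 (g(K) = 10 + 2*((K + K)/(K + K)) = 10 + 2*((2*K)/((2*K))) = 10 + 2*((2*K)*(1/(2*K))) = 10 + 2*1 = 10 + 2 = 12)
√(g(18) + (j(14) - 84)/(148 - 17)) = √(12 + (14 - 84)/(148 - 17)) = √(12 - 70/131) = √(1502/131) = √196762/131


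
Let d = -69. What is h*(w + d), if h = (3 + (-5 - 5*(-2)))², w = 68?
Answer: -64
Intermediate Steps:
h = 64 (h = (3 + (-5 + 10))² = (3 + 5)² = 8² = 64)
h*(w + d) = 64*(68 - 69) = 64*(-1) = -64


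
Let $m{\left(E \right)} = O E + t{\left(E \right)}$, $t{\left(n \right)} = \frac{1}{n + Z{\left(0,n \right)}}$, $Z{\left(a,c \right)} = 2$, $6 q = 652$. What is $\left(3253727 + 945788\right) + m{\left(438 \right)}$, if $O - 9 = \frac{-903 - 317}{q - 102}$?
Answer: $\frac{1814253321}{440} \approx 4.1233 \cdot 10^{6}$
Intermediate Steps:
$q = \frac{326}{3}$ ($q = \frac{1}{6} \cdot 652 = \frac{326}{3} \approx 108.67$)
$t{\left(n \right)} = \frac{1}{2 + n}$ ($t{\left(n \right)} = \frac{1}{n + 2} = \frac{1}{2 + n}$)
$O = -174$ ($O = 9 + \frac{-903 - 317}{\frac{326}{3} - 102} = 9 - \frac{1220}{\frac{20}{3}} = 9 - 183 = -174$)
$m{\left(E \right)} = \frac{1}{2 + E} - 174 E$ ($m{\left(E \right)} = - 174 E + \frac{1}{2 + E} = \frac{1}{2 + E} - 174 E$)
$\left(3253727 + 945788\right) + m{\left(438 \right)} = \left(3253727 + 945788\right) + \frac{1 - 76212 \left(2 + 438\right)}{2 + 438} = 4199515 + \frac{1 - 76212 \cdot 440}{440} = 4199515 + \frac{1 - 33533280}{440} = 4199515 + \frac{1}{440} \left(-33533279\right) = 4199515 - \frac{33533279}{440} = \frac{1814253321}{440}$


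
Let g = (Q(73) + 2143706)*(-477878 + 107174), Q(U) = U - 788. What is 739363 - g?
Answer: 794416075027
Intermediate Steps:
Q(U) = -788 + U
g = -794415335664 (g = ((-788 + 73) + 2143706)*(-477878 + 107174) = (-715 + 2143706)*(-370704) = 2142991*(-370704) = -794415335664)
739363 - g = 739363 - 1*(-794415335664) = 739363 + 794415335664 = 794416075027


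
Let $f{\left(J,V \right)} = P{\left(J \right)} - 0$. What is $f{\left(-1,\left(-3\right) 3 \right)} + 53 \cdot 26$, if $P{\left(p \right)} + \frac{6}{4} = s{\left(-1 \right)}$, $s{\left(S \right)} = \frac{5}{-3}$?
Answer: $\frac{8249}{6} \approx 1374.8$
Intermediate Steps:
$s{\left(S \right)} = - \frac{5}{3}$ ($s{\left(S \right)} = 5 \left(- \frac{1}{3}\right) = - \frac{5}{3}$)
$P{\left(p \right)} = - \frac{19}{6}$ ($P{\left(p \right)} = - \frac{3}{2} - \frac{5}{3} = - \frac{19}{6}$)
$f{\left(J,V \right)} = - \frac{19}{6}$ ($f{\left(J,V \right)} = - \frac{19}{6} - 0 = - \frac{19}{6} + 0 = - \frac{19}{6}$)
$f{\left(-1,\left(-3\right) 3 \right)} + 53 \cdot 26 = - \frac{19}{6} + 53 \cdot 26 = - \frac{19}{6} + 1378 = \frac{8249}{6}$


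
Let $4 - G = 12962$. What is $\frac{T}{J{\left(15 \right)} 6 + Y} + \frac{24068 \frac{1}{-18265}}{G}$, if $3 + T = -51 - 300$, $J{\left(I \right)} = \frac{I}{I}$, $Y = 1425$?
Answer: $- \frac{1268932192}{5131606545} \approx -0.24728$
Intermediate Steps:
$G = -12958$ ($G = 4 - 12962 = -12958$)
$J{\left(I \right)} = 1$
$T = -354$ ($T = -3 - 351 = -354$)
$\frac{T}{J{\left(15 \right)} 6 + Y} + \frac{24068 \frac{1}{-18265}}{G} = - \frac{354}{1 \cdot 6 + 1425} + \frac{24068 \frac{1}{-18265}}{-12958} = - \frac{354}{6 + 1425} + 24068 \left(- \frac{1}{18265}\right) \left(- \frac{1}{12958}\right) = - \frac{354}{1431} - - \frac{1094}{10758085} = \left(-354\right) \frac{1}{1431} + \frac{1094}{10758085} = - \frac{118}{477} + \frac{1094}{10758085} = - \frac{1268932192}{5131606545}$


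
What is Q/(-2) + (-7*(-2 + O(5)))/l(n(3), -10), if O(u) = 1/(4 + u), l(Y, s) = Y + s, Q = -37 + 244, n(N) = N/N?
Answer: -17005/162 ≈ -104.97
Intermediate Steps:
n(N) = 1
Q = 207
Q/(-2) + (-7*(-2 + O(5)))/l(n(3), -10) = 207/(-2) + (-7*(-2 + 1/(4 + 5)))/(1 - 10) = 207*(-½) - 7*(-2 + 1/9)/(-9) = -207/2 - 7*(-2 + ⅑)*(-⅑) = -207/2 - 7*(-17/9)*(-⅑) = -207/2 + (119/9)*(-⅑) = -207/2 - 119/81 = -17005/162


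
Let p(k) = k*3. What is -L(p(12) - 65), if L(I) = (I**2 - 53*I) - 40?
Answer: -2338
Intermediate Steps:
p(k) = 3*k
L(I) = -40 + I**2 - 53*I
-L(p(12) - 65) = -(-40 + (3*12 - 65)**2 - 53*(3*12 - 65)) = -(-40 + (36 - 65)**2 - 53*(36 - 65)) = -(-40 + (-29)**2 - 53*(-29)) = -(-40 + 841 + 1537) = -1*2338 = -2338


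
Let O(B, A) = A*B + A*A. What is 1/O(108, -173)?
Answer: 1/11245 ≈ 8.8928e-5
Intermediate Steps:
O(B, A) = A**2 + A*B (O(B, A) = A*B + A**2 = A**2 + A*B)
1/O(108, -173) = 1/(-173*(-173 + 108)) = 1/(-173*(-65)) = 1/11245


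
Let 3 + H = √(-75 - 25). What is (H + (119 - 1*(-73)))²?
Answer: 35621 + 3780*I ≈ 35621.0 + 3780.0*I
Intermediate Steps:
H = -3 + 10*I (H = -3 + √(-75 - 25) = -3 + √(-100) = -3 + 10*I ≈ -3.0 + 10.0*I)
(H + (119 - 1*(-73)))² = ((-3 + 10*I) + (119 - 1*(-73)))² = ((-3 + 10*I) + (119 + 73))² = ((-3 + 10*I) + 192)² = (189 + 10*I)²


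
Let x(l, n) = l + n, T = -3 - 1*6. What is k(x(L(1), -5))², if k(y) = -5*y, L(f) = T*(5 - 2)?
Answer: 25600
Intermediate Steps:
T = -9 (T = -3 - 6 = -9)
L(f) = -27 (L(f) = -9*(5 - 2) = -9*3 = -27)
k(x(L(1), -5))² = (-5*(-27 - 5))² = (-5*(-32))² = 160² = 25600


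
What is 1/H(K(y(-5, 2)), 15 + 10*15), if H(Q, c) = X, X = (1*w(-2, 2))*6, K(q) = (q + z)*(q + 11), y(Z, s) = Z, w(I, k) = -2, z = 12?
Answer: -1/12 ≈ -0.083333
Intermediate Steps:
K(q) = (11 + q)*(12 + q) (K(q) = (q + 12)*(q + 11) = (12 + q)*(11 + q) = (11 + q)*(12 + q))
X = -12 (X = (1*(-2))*6 = -2*6 = -12)
H(Q, c) = -12
1/H(K(y(-5, 2)), 15 + 10*15) = 1/(-12) = -1/12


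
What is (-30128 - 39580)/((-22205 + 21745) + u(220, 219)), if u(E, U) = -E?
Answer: 17427/170 ≈ 102.51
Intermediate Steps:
(-30128 - 39580)/((-22205 + 21745) + u(220, 219)) = (-30128 - 39580)/((-22205 + 21745) - 1*220) = -69708/(-460 - 220) = -69708/(-680) = -69708*(-1/680) = 17427/170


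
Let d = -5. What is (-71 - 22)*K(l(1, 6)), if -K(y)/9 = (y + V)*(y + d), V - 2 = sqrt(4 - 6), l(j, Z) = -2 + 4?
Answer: -10044 - 2511*I*sqrt(2) ≈ -10044.0 - 3551.1*I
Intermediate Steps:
l(j, Z) = 2
V = 2 + I*sqrt(2) (V = 2 + sqrt(4 - 6) = 2 + sqrt(-2) = 2 + I*sqrt(2) ≈ 2.0 + 1.4142*I)
K(y) = -9*(-5 + y)*(2 + y + I*sqrt(2)) (K(y) = -9*(y + (2 + I*sqrt(2)))*(y - 5) = -9*(2 + y + I*sqrt(2))*(-5 + y) = -9*(-5 + y)*(2 + y + I*sqrt(2)))
(-71 - 22)*K(l(1, 6)) = (-71 - 22)*(90 - 9*2**2 + 27*2 + 45*I*sqrt(2) - 9*I*2*sqrt(2)) = -93*(90 - 9*4 + 54 + 45*I*sqrt(2) - 18*I*sqrt(2)) = -93*(90 - 36 + 54 + 45*I*sqrt(2) - 18*I*sqrt(2)) = -93*(108 + 27*I*sqrt(2)) = -10044 - 2511*I*sqrt(2)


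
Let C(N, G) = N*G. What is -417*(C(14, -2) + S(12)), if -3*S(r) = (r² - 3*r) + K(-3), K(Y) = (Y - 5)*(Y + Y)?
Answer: 33360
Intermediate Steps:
C(N, G) = G*N
K(Y) = 2*Y*(-5 + Y) (K(Y) = (-5 + Y)*(2*Y) = 2*Y*(-5 + Y))
S(r) = -16 + r - r²/3 (S(r) = -((r² - 3*r) + 2*(-3)*(-5 - 3))/3 = -((r² - 3*r) + 2*(-3)*(-8))/3 = -((r² - 3*r) + 48)/3 = -(48 + r² - 3*r)/3 = -16 + r - r²/3)
-417*(C(14, -2) + S(12)) = -417*(-2*14 + (-16 + 12 - ⅓*12²)) = -417*(-28 + (-16 + 12 - ⅓*144)) = -417*(-28 + (-16 + 12 - 48)) = -417*(-28 - 52) = -417*(-80) = 33360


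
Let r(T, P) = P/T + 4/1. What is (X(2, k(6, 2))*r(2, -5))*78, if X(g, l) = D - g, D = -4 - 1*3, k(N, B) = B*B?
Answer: -1053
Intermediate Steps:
k(N, B) = B²
r(T, P) = 4 + P/T (r(T, P) = P/T + 4*1 = P/T + 4 = 4 + P/T)
D = -7 (D = -4 - 3 = -7)
X(g, l) = -7 - g
(X(2, k(6, 2))*r(2, -5))*78 = ((-7 - 1*2)*(4 - 5/2))*78 = ((-7 - 2)*(4 - 5*½))*78 = -9*(4 - 5/2)*78 = -9*3/2*78 = -27/2*78 = -1053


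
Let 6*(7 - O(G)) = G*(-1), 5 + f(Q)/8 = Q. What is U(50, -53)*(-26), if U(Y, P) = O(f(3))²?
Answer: -4394/9 ≈ -488.22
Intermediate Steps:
f(Q) = -40 + 8*Q
O(G) = 7 + G/6 (O(G) = 7 - G*(-1)/6 = 7 - (-1)*G/6 = 7 + G/6)
U(Y, P) = 169/9 (U(Y, P) = (7 + (-40 + 8*3)/6)² = (7 + (-40 + 24)/6)² = (7 + (⅙)*(-16))² = (7 - 8/3)² = (13/3)² = 169/9)
U(50, -53)*(-26) = (169/9)*(-26) = -4394/9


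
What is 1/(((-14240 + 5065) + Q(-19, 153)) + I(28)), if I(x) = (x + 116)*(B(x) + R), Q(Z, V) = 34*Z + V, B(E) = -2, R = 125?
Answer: 1/8044 ≈ 0.00012432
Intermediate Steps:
Q(Z, V) = V + 34*Z
I(x) = 14268 + 123*x (I(x) = (x + 116)*(-2 + 125) = (116 + x)*123 = 14268 + 123*x)
1/(((-14240 + 5065) + Q(-19, 153)) + I(28)) = 1/(((-14240 + 5065) + (153 + 34*(-19))) + (14268 + 123*28)) = 1/((-9175 + (153 - 646)) + (14268 + 3444)) = 1/((-9175 - 493) + 17712) = 1/(-9668 + 17712) = 1/8044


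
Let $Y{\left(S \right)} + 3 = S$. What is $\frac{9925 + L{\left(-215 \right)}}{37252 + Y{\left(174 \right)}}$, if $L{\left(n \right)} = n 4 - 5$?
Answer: $\frac{9060}{37423} \approx 0.2421$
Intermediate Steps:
$L{\left(n \right)} = -5 + 4 n$ ($L{\left(n \right)} = 4 n - 5 = -5 + 4 n$)
$Y{\left(S \right)} = -3 + S$
$\frac{9925 + L{\left(-215 \right)}}{37252 + Y{\left(174 \right)}} = \frac{9925 + \left(-5 + 4 \left(-215\right)\right)}{37252 + \left(-3 + 174\right)} = \frac{9925 - 865}{37252 + 171} = \frac{9925 - 865}{37423} = 9060 \cdot \frac{1}{37423} = \frac{9060}{37423}$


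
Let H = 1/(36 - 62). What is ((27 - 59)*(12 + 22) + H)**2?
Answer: 800267521/676 ≈ 1.1838e+6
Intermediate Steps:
H = -1/26 (H = 1/(-26) = -1/26 ≈ -0.038462)
((27 - 59)*(12 + 22) + H)**2 = ((27 - 59)*(12 + 22) - 1/26)**2 = (-32*34 - 1/26)**2 = (-1088 - 1/26)**2 = (-28289/26)**2 = 800267521/676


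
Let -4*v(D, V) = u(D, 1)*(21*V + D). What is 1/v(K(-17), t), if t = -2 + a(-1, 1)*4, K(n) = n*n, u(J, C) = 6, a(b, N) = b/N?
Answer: -2/489 ≈ -0.0040900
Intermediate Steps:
K(n) = n²
t = -6 (t = -2 - 1/1*4 = -2 - 1*1*4 = -2 - 1*4 = -2 - 4 = -6)
v(D, V) = -63*V/2 - 3*D/2 (v(D, V) = -3*(21*V + D)/2 = -3*(D + 21*V)/2 = -(6*D + 126*V)/4 = -63*V/2 - 3*D/2)
1/v(K(-17), t) = 1/(-63/2*(-6) - 3/2*(-17)²) = 1/(189 - 3/2*289) = 1/(189 - 867/2) = 1/(-489/2) = -2/489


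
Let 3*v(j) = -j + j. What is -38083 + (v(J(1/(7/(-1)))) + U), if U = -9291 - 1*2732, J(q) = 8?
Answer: -50106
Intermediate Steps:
U = -12023 (U = -9291 - 2732 = -12023)
v(j) = 0 (v(j) = (-j + j)/3 = (⅓)*0 = 0)
-38083 + (v(J(1/(7/(-1)))) + U) = -38083 + (0 - 12023) = -38083 - 12023 = -50106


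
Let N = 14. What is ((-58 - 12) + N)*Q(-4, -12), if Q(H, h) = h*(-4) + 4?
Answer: -2912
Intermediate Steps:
Q(H, h) = 4 - 4*h (Q(H, h) = -4*h + 4 = 4 - 4*h)
((-58 - 12) + N)*Q(-4, -12) = ((-58 - 12) + 14)*(4 - 4*(-12)) = (-70 + 14)*(4 + 48) = -56*52 = -2912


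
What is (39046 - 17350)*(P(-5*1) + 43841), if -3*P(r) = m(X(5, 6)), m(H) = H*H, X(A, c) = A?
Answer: 950993536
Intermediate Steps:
m(H) = H**2
P(r) = -25/3 (P(r) = -1/3*5**2 = -1/3*25 = -25/3)
(39046 - 17350)*(P(-5*1) + 43841) = (39046 - 17350)*(-25/3 + 43841) = 21696*(131498/3) = 950993536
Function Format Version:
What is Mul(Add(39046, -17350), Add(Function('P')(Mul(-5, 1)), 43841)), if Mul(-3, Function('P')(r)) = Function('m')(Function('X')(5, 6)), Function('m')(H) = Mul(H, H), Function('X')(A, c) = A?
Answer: 950993536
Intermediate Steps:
Function('m')(H) = Pow(H, 2)
Function('P')(r) = Rational(-25, 3) (Function('P')(r) = Mul(Rational(-1, 3), Pow(5, 2)) = Mul(Rational(-1, 3), 25) = Rational(-25, 3))
Mul(Add(39046, -17350), Add(Function('P')(Mul(-5, 1)), 43841)) = Mul(Add(39046, -17350), Add(Rational(-25, 3), 43841)) = Mul(21696, Rational(131498, 3)) = 950993536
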